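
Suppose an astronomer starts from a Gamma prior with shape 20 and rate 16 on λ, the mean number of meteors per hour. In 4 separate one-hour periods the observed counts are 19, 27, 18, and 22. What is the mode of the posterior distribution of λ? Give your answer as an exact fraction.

Total count: 19 + 27 + 18 + 22 = 86.
Total exposure: 4 hours.
The Gamma prior is conjugate for the Poisson rate, so λ | data ~ Gamma(20+86, 16+4) = Gamma(106, 20).
Posterior mode = (α'−1)/β' = 105/20 = 21/4.

21/4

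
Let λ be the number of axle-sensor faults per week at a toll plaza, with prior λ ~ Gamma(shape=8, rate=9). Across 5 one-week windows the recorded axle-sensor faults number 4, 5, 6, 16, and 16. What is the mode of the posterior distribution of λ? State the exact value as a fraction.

27/7

Total count: 4 + 5 + 6 + 16 + 16 = 47.
Total exposure: 5 weeks.
Conjugate update: add total count to the shape and total exposure to the rate, giving Gamma(55, 14).
Posterior mode = (α'−1)/β' = 54/14 = 27/7.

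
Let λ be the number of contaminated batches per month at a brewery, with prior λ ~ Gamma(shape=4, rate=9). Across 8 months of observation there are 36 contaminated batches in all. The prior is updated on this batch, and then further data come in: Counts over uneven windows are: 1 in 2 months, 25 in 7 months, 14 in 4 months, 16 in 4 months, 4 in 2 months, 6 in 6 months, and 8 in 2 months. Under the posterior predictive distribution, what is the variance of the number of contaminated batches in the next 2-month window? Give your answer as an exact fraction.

Total count 36 over total exposure 8 months.
After the first batch: Gamma(4 + 36, 9 + 8) = Gamma(40, 17).
Total count: 1 + 25 + 14 + 16 + 4 + 6 + 8 = 74.
Total exposure: 2 + 7 + 4 + 4 + 2 + 6 + 2 = 27 months.
After the second batch: Gamma(40 + 74, 17 + 27) = Gamma(114, 44).
The posterior predictive for a window of length T is Negative Binomial with variance T·α'·(β'+T)/β'² = 2·114·46/1936 = 1311/242.

1311/242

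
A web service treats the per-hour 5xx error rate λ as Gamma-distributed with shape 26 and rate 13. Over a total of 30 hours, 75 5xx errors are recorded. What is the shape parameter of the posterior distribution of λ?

101

Total count 75 over total exposure 30 hours.
Conjugate update: add total count to the shape and total exposure to the rate, giving Gamma(101, 43).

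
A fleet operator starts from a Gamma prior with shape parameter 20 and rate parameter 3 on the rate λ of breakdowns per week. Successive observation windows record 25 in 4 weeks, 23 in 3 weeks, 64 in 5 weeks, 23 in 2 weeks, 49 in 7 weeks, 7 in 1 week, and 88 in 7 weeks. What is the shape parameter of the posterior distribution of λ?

Total count: 25 + 23 + 64 + 23 + 49 + 7 + 88 = 279.
Total exposure: 4 + 3 + 5 + 2 + 7 + 1 + 7 = 29 weeks.
By Gamma–Poisson conjugacy, the posterior is Gamma(α + Σx, β + Σt) = Gamma(20 + 279, 3 + 29) = Gamma(299, 32).

299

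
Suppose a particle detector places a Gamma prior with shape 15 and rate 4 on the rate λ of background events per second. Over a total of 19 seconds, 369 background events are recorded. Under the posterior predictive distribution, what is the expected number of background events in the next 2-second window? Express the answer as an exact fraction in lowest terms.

Total count 369 over total exposure 19 seconds.
Conjugate update: add total count to the shape and total exposure to the rate, giving Gamma(384, 23).
Predictive mean over a 2-second window = T·E[λ|data] = 2·384/23 = 768/23.

768/23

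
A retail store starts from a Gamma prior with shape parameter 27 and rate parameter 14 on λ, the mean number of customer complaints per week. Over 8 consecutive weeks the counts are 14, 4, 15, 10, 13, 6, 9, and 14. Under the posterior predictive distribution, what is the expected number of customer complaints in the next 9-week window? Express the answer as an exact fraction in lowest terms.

Total count: 14 + 4 + 15 + 10 + 13 + 6 + 9 + 14 = 85.
Total exposure: 8 weeks.
Conjugate update: add total count to the shape and total exposure to the rate, giving Gamma(112, 22).
Predictive mean over a 9-week window = T·E[λ|data] = 9·112/22 = 504/11.

504/11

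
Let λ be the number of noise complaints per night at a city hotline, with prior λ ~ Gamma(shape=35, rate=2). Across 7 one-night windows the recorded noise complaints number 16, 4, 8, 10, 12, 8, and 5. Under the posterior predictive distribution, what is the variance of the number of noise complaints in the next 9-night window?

196

Total count: 16 + 4 + 8 + 10 + 12 + 8 + 5 = 63.
Total exposure: 7 nights.
Gamma(α, β) with Poisson data over total exposure Σt gives posterior Gamma(α+Σx, β+Σt) = Gamma(98, 9).
The posterior predictive for a window of length T is Negative Binomial with variance T·α'·(β'+T)/β'² = 9·98·18/81 = 196.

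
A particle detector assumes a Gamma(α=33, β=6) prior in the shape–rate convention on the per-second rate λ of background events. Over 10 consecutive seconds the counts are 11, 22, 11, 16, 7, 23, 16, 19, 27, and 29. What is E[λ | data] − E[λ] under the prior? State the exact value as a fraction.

63/8

Total count: 11 + 22 + 11 + 16 + 7 + 23 + 16 + 19 + 27 + 29 = 181.
Total exposure: 10 seconds.
By Gamma–Poisson conjugacy, the posterior is Gamma(α + Σx, β + Σt) = Gamma(33 + 181, 6 + 10) = Gamma(214, 16).
Posterior mean = 214/16 = 107/8; prior mean = 33/6 = 11/2. Difference = 107/8 − 11/2 = 63/8.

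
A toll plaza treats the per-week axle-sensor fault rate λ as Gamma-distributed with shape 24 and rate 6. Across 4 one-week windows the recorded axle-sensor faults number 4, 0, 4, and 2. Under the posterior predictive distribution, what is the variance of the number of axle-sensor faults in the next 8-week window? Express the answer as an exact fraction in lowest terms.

1224/25

Total count: 4 + 0 + 4 + 2 = 10.
Total exposure: 4 weeks.
Posterior: α' = 24 + 10 = 34, β' = 6 + 4 = 10.
The posterior predictive for a window of length T is Negative Binomial with variance T·α'·(β'+T)/β'² = 8·34·18/100 = 1224/25.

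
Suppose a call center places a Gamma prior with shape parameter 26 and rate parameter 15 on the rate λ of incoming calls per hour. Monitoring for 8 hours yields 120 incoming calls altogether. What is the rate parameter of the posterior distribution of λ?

23

Total count 120 over total exposure 8 hours.
Conjugate update: add total count to the shape and total exposure to the rate, giving Gamma(146, 23).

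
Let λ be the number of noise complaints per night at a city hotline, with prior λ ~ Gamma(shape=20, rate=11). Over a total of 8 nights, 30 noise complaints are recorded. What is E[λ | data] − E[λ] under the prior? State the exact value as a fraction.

Total count 30 over total exposure 8 nights.
Conjugate update: add total count to the shape and total exposure to the rate, giving Gamma(50, 19).
Posterior mean = 50/19 = 50/19; prior mean = 20/11 = 20/11. Difference = 50/19 − 20/11 = 170/209.

170/209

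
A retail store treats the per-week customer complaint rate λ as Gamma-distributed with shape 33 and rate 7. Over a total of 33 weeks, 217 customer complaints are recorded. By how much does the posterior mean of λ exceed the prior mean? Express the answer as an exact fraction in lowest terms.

Total count 217 over total exposure 33 weeks.
Conjugate update: add total count to the shape and total exposure to the rate, giving Gamma(250, 40).
Posterior mean = 250/40 = 25/4; prior mean = 33/7 = 33/7. Difference = 25/4 − 33/7 = 43/28.

43/28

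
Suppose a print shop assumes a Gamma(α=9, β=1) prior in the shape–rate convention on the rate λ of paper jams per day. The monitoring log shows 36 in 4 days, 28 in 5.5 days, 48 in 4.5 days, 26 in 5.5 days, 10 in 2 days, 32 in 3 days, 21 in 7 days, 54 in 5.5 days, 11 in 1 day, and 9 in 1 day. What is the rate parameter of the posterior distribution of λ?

40

Total count: 36 + 28 + 48 + 26 + 10 + 32 + 21 + 54 + 11 + 9 = 275.
Total exposure: 4 + 5.5 + 4.5 + 5.5 + 2 + 3 + 7 + 5.5 + 1 + 1 = 39 days.
By Gamma–Poisson conjugacy, the posterior is Gamma(α + Σx, β + Σt) = Gamma(9 + 275, 1 + 39) = Gamma(284, 40).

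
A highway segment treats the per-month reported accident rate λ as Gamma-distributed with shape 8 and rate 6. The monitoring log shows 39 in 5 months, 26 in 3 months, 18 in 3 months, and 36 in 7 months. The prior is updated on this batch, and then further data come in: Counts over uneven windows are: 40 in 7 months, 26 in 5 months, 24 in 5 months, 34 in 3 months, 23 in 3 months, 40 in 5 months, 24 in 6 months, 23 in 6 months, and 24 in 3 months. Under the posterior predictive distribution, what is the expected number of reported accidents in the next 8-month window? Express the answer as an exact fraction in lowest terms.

3080/67

Total count: 39 + 26 + 18 + 36 = 119.
Total exposure: 5 + 3 + 3 + 7 = 18 months.
After the first batch: Gamma(8 + 119, 6 + 18) = Gamma(127, 24).
Total count: 40 + 26 + 24 + 34 + 23 + 40 + 24 + 23 + 24 = 258.
Total exposure: 7 + 5 + 5 + 3 + 3 + 5 + 6 + 6 + 3 = 43 months.
After the second batch: Gamma(127 + 258, 24 + 43) = Gamma(385, 67).
Predictive mean over an 8-month window = T·E[λ|data] = 8·385/67 = 3080/67.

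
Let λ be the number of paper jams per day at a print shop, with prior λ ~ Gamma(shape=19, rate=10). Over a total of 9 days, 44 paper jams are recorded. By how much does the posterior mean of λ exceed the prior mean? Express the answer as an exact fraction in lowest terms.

Total count 44 over total exposure 9 days.
Gamma(α, β) with Poisson data over total exposure Σt gives posterior Gamma(α+Σx, β+Σt) = Gamma(63, 19).
Posterior mean = 63/19 = 63/19; prior mean = 19/10 = 19/10. Difference = 63/19 − 19/10 = 269/190.

269/190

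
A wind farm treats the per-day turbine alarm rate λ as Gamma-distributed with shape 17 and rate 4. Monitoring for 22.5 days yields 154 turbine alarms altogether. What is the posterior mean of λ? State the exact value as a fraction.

342/53

Total count 154 over total exposure 22.5 days.
Conjugate update: add total count to the shape and total exposure to the rate, giving Gamma(171, 53/2).
Posterior mean = α'/β' = 171/(53/2) = 342/53.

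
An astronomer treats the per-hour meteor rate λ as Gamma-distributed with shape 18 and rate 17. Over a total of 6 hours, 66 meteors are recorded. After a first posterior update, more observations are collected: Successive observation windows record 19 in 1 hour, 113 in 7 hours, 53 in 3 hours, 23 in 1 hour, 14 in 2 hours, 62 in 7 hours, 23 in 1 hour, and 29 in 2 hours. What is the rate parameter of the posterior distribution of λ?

Total count 66 over total exposure 6 hours.
After the first batch: Gamma(18 + 66, 17 + 6) = Gamma(84, 23).
Total count: 19 + 113 + 53 + 23 + 14 + 62 + 23 + 29 = 336.
Total exposure: 1 + 7 + 3 + 1 + 2 + 7 + 1 + 2 = 24 hours.
After the second batch: Gamma(84 + 336, 23 + 24) = Gamma(420, 47).

47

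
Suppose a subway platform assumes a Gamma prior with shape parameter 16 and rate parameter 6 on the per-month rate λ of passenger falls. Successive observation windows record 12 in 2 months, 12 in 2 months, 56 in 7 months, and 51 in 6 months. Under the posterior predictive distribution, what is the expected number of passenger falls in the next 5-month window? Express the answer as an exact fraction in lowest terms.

735/23

Total count: 12 + 12 + 56 + 51 = 131.
Total exposure: 2 + 2 + 7 + 6 = 17 months.
Gamma(α, β) with Poisson data over total exposure Σt gives posterior Gamma(α+Σx, β+Σt) = Gamma(147, 23).
Predictive mean over a 5-month window = T·E[λ|data] = 5·147/23 = 735/23.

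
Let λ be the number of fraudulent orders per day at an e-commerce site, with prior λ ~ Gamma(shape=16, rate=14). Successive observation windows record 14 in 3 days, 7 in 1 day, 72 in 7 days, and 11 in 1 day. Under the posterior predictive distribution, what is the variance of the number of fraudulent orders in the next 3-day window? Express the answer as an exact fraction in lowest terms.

2610/169

Total count: 14 + 7 + 72 + 11 = 104.
Total exposure: 3 + 1 + 7 + 1 = 12 days.
By Gamma–Poisson conjugacy, the posterior is Gamma(α + Σx, β + Σt) = Gamma(16 + 104, 14 + 12) = Gamma(120, 26).
The posterior predictive for a window of length T is Negative Binomial with variance T·α'·(β'+T)/β'² = 3·120·29/676 = 2610/169.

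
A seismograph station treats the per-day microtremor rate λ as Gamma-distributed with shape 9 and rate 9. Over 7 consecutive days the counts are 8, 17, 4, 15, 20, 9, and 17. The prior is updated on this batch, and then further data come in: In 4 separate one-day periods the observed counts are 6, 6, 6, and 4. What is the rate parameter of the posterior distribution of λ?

Total count: 8 + 17 + 4 + 15 + 20 + 9 + 17 = 90.
Total exposure: 7 days.
After the first batch: Gamma(9 + 90, 9 + 7) = Gamma(99, 16).
Total count: 6 + 6 + 6 + 4 = 22.
Total exposure: 4 days.
After the second batch: Gamma(99 + 22, 16 + 4) = Gamma(121, 20).

20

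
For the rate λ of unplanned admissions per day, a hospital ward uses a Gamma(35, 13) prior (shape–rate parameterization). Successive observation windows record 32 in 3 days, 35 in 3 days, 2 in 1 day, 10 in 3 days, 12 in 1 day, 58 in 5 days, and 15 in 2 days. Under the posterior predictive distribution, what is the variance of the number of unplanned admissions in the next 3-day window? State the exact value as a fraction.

20298/961

Total count: 32 + 35 + 2 + 10 + 12 + 58 + 15 = 164.
Total exposure: 3 + 3 + 1 + 3 + 1 + 5 + 2 = 18 days.
Conjugate update: add total count to the shape and total exposure to the rate, giving Gamma(199, 31).
The posterior predictive for a window of length T is Negative Binomial with variance T·α'·(β'+T)/β'² = 3·199·34/961 = 20298/961.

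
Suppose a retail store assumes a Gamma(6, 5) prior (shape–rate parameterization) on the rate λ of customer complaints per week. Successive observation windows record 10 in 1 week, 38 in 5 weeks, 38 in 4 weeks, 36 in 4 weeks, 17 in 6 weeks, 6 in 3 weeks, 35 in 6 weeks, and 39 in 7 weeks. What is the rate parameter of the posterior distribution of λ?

Total count: 10 + 38 + 38 + 36 + 17 + 6 + 35 + 39 = 219.
Total exposure: 1 + 5 + 4 + 4 + 6 + 3 + 6 + 7 = 36 weeks.
Posterior: α' = 6 + 219 = 225, β' = 5 + 36 = 41.

41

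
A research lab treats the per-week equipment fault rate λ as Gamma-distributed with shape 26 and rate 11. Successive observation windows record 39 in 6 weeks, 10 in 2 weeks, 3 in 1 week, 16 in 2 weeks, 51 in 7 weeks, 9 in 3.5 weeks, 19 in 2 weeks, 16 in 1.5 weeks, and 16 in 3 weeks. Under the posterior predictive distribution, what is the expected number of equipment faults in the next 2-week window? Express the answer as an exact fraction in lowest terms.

Total count: 39 + 10 + 3 + 16 + 51 + 9 + 19 + 16 + 16 = 179.
Total exposure: 6 + 2 + 1 + 2 + 7 + 3.5 + 2 + 1.5 + 3 = 28 weeks.
The Gamma prior is conjugate for the Poisson rate, so λ | data ~ Gamma(26+179, 11+28) = Gamma(205, 39).
Predictive mean over a 2-week window = T·E[λ|data] = 2·205/39 = 410/39.

410/39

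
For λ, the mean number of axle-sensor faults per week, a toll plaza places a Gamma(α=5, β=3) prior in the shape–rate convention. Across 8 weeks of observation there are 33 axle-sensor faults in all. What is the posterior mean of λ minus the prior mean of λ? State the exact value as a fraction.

Total count 33 over total exposure 8 weeks.
Conjugate update: add total count to the shape and total exposure to the rate, giving Gamma(38, 11).
Posterior mean = 38/11 = 38/11; prior mean = 5/3 = 5/3. Difference = 38/11 − 5/3 = 59/33.

59/33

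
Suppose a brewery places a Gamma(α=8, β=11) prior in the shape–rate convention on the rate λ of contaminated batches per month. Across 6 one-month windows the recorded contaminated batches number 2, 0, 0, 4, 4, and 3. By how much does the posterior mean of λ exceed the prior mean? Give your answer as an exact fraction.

95/187

Total count: 2 + 0 + 0 + 4 + 4 + 3 = 13.
Total exposure: 6 months.
By Gamma–Poisson conjugacy, the posterior is Gamma(α + Σx, β + Σt) = Gamma(8 + 13, 11 + 6) = Gamma(21, 17).
Posterior mean = 21/17 = 21/17; prior mean = 8/11 = 8/11. Difference = 21/17 − 8/11 = 95/187.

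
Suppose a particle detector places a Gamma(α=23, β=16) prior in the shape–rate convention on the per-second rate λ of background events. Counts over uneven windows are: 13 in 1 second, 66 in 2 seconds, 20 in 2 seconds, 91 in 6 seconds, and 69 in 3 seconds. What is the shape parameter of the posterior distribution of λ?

282

Total count: 13 + 66 + 20 + 91 + 69 = 259.
Total exposure: 1 + 2 + 2 + 6 + 3 = 14 seconds.
The Gamma prior is conjugate for the Poisson rate, so λ | data ~ Gamma(23+259, 16+14) = Gamma(282, 30).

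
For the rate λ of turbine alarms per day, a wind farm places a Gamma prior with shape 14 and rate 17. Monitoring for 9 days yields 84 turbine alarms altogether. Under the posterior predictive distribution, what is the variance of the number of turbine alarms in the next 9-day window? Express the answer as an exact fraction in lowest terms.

Total count 84 over total exposure 9 days.
Gamma(α, β) with Poisson data over total exposure Σt gives posterior Gamma(α+Σx, β+Σt) = Gamma(98, 26).
The posterior predictive for a window of length T is Negative Binomial with variance T·α'·(β'+T)/β'² = 9·98·35/676 = 15435/338.

15435/338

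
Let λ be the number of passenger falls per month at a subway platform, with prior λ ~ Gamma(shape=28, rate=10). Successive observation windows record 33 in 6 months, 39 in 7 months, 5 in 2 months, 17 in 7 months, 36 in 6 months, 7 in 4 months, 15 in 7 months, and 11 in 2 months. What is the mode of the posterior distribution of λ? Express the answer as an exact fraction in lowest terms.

Total count: 33 + 39 + 5 + 17 + 36 + 7 + 15 + 11 = 163.
Total exposure: 6 + 7 + 2 + 7 + 6 + 4 + 7 + 2 = 41 months.
Gamma(α, β) with Poisson data over total exposure Σt gives posterior Gamma(α+Σx, β+Σt) = Gamma(191, 51).
Posterior mode = (α'−1)/β' = 190/51.

190/51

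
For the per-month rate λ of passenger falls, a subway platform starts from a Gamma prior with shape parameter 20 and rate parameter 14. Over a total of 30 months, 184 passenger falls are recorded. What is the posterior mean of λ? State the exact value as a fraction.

Total count 184 over total exposure 30 months.
Conjugate update: add total count to the shape and total exposure to the rate, giving Gamma(204, 44).
Posterior mean = α'/β' = 204/44 = 51/11.

51/11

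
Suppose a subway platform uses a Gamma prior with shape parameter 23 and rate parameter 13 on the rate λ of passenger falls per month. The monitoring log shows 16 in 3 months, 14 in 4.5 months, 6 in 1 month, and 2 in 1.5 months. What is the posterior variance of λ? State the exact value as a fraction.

Total count: 16 + 14 + 6 + 2 = 38.
Total exposure: 3 + 4.5 + 1 + 1.5 = 10 months.
The Gamma prior is conjugate for the Poisson rate, so λ | data ~ Gamma(23+38, 13+10) = Gamma(61, 23).
Posterior variance = α'/β'² = 61/529.

61/529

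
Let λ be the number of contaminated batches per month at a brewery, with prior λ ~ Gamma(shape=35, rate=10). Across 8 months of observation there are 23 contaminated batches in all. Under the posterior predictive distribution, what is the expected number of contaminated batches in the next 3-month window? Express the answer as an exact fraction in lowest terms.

29/3

Total count 23 over total exposure 8 months.
The Gamma prior is conjugate for the Poisson rate, so λ | data ~ Gamma(35+23, 10+8) = Gamma(58, 18).
Predictive mean over a 3-month window = T·E[λ|data] = 3·58/18 = 29/3.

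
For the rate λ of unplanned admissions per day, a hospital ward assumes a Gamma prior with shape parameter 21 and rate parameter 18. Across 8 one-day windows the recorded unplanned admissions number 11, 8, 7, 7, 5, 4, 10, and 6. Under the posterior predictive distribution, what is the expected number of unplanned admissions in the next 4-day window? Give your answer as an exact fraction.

158/13

Total count: 11 + 8 + 7 + 7 + 5 + 4 + 10 + 6 = 58.
Total exposure: 8 days.
By Gamma–Poisson conjugacy, the posterior is Gamma(α + Σx, β + Σt) = Gamma(21 + 58, 18 + 8) = Gamma(79, 26).
Predictive mean over a 4-day window = T·E[λ|data] = 4·79/26 = 158/13.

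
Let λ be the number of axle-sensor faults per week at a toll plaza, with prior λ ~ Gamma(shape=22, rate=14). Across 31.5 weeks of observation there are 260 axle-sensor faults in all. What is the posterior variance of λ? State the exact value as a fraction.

Total count 260 over total exposure 31.5 weeks.
The Gamma prior is conjugate for the Poisson rate, so λ | data ~ Gamma(22+260, 14+31.5) = Gamma(282, 91/2).
Posterior variance = α'/β'² = 282/(8281/4) = 1128/8281.

1128/8281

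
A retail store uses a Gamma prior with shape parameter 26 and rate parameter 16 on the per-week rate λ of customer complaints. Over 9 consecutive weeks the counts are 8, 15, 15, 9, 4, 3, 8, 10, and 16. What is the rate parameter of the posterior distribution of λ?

Total count: 8 + 15 + 15 + 9 + 4 + 3 + 8 + 10 + 16 = 88.
Total exposure: 9 weeks.
The Gamma prior is conjugate for the Poisson rate, so λ | data ~ Gamma(26+88, 16+9) = Gamma(114, 25).

25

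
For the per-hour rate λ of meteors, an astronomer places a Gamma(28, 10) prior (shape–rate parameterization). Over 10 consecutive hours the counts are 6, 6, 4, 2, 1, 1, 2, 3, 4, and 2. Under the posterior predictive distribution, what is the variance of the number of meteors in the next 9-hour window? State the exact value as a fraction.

Total count: 6 + 6 + 4 + 2 + 1 + 1 + 2 + 3 + 4 + 2 = 31.
Total exposure: 10 hours.
By Gamma–Poisson conjugacy, the posterior is Gamma(α + Σx, β + Σt) = Gamma(28 + 31, 10 + 10) = Gamma(59, 20).
The posterior predictive for a window of length T is Negative Binomial with variance T·α'·(β'+T)/β'² = 9·59·29/400 = 15399/400.

15399/400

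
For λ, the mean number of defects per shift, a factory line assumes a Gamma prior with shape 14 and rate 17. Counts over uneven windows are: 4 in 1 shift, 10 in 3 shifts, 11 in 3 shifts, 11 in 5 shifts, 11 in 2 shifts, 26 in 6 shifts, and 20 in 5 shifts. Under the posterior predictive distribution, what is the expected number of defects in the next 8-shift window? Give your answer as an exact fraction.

Total count: 4 + 10 + 11 + 11 + 11 + 26 + 20 = 93.
Total exposure: 1 + 3 + 3 + 5 + 2 + 6 + 5 = 25 shifts.
Posterior: α' = 14 + 93 = 107, β' = 17 + 25 = 42.
Predictive mean over an 8-shift window = T·E[λ|data] = 8·107/42 = 428/21.

428/21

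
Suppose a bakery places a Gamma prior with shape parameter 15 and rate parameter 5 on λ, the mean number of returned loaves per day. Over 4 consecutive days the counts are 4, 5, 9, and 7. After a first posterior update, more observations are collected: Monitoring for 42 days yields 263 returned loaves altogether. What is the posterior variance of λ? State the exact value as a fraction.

Total count: 4 + 5 + 9 + 7 = 25.
Total exposure: 4 days.
After the first batch: Gamma(15 + 25, 5 + 4) = Gamma(40, 9).
Total count 263 over total exposure 42 days.
After the second batch: Gamma(40 + 263, 9 + 42) = Gamma(303, 51).
Posterior variance = α'/β'² = 303/2601 = 101/867.

101/867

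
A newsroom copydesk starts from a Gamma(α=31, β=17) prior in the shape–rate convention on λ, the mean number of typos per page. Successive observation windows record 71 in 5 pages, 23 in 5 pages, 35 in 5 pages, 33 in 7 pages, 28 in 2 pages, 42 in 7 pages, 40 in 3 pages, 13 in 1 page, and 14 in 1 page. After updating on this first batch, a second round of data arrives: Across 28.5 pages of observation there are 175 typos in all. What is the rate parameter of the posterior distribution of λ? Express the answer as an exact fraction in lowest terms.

Total count: 71 + 23 + 35 + 33 + 28 + 42 + 40 + 13 + 14 = 299.
Total exposure: 5 + 5 + 5 + 7 + 2 + 7 + 3 + 1 + 1 = 36 pages.
After the first batch: Gamma(31 + 299, 17 + 36) = Gamma(330, 53).
Total count 175 over total exposure 28.5 pages.
After the second batch: Gamma(330 + 175, 53 + 28.5) = Gamma(505, 163/2).

163/2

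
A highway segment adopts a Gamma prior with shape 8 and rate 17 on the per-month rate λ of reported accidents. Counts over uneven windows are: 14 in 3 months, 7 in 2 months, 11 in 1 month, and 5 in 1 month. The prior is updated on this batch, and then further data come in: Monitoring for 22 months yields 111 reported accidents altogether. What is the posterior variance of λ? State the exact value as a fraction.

39/529

Total count: 14 + 7 + 11 + 5 = 37.
Total exposure: 3 + 2 + 1 + 1 = 7 months.
After the first batch: Gamma(8 + 37, 17 + 7) = Gamma(45, 24).
Total count 111 over total exposure 22 months.
After the second batch: Gamma(45 + 111, 24 + 22) = Gamma(156, 46).
Posterior variance = α'/β'² = 156/2116 = 39/529.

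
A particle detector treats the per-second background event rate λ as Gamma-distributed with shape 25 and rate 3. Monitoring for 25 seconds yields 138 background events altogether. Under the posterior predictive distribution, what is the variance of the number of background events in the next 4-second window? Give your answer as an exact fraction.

1304/49

Total count 138 over total exposure 25 seconds.
By Gamma–Poisson conjugacy, the posterior is Gamma(α + Σx, β + Σt) = Gamma(25 + 138, 3 + 25) = Gamma(163, 28).
The posterior predictive for a window of length T is Negative Binomial with variance T·α'·(β'+T)/β'² = 4·163·32/784 = 1304/49.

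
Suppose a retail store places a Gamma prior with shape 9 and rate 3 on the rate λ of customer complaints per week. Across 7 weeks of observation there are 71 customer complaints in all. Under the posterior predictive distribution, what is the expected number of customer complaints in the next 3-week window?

Total count 71 over total exposure 7 weeks.
By Gamma–Poisson conjugacy, the posterior is Gamma(α + Σx, β + Σt) = Gamma(9 + 71, 3 + 7) = Gamma(80, 10).
Predictive mean over a 3-week window = T·E[λ|data] = 3·80/10 = 24.

24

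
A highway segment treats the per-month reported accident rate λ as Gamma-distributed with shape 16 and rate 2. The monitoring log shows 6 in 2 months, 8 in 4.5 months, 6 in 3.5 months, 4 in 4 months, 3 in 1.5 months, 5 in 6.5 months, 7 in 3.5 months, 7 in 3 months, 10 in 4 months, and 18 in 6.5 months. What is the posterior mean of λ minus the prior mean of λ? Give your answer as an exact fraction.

Total count: 6 + 8 + 6 + 4 + 3 + 5 + 7 + 7 + 10 + 18 = 74.
Total exposure: 2 + 4.5 + 3.5 + 4 + 1.5 + 6.5 + 3.5 + 3 + 4 + 6.5 = 39 months.
Conjugate update: add total count to the shape and total exposure to the rate, giving Gamma(90, 41).
Posterior mean = 90/41 = 90/41; prior mean = 16/2 = 8. Difference = 90/41 − 8 = -238/41.

-238/41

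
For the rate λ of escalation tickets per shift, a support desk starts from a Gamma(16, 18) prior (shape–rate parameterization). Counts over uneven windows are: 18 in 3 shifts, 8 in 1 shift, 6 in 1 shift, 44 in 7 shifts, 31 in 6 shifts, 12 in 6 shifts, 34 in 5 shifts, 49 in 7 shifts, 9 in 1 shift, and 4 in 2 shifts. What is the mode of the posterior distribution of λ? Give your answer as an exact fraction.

Total count: 18 + 8 + 6 + 44 + 31 + 12 + 34 + 49 + 9 + 4 = 215.
Total exposure: 3 + 1 + 1 + 7 + 6 + 6 + 5 + 7 + 1 + 2 = 39 shifts.
The Gamma prior is conjugate for the Poisson rate, so λ | data ~ Gamma(16+215, 18+39) = Gamma(231, 57).
Posterior mode = (α'−1)/β' = 230/57.

230/57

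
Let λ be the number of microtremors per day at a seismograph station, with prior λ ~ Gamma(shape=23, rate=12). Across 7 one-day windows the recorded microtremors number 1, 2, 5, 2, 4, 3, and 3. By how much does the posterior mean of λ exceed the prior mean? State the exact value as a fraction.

79/228

Total count: 1 + 2 + 5 + 2 + 4 + 3 + 3 = 20.
Total exposure: 7 days.
Gamma(α, β) with Poisson data over total exposure Σt gives posterior Gamma(α+Σx, β+Σt) = Gamma(43, 19).
Posterior mean = 43/19 = 43/19; prior mean = 23/12 = 23/12. Difference = 43/19 − 23/12 = 79/228.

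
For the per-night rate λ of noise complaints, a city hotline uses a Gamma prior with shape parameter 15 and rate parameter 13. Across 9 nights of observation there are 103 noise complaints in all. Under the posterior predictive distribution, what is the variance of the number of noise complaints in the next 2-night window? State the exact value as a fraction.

Total count 103 over total exposure 9 nights.
Gamma(α, β) with Poisson data over total exposure Σt gives posterior Gamma(α+Σx, β+Σt) = Gamma(118, 22).
The posterior predictive for a window of length T is Negative Binomial with variance T·α'·(β'+T)/β'² = 2·118·24/484 = 1416/121.

1416/121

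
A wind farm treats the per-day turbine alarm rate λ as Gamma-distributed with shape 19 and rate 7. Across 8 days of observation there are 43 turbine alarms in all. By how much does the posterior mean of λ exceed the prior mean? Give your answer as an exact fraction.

149/105

Total count 43 over total exposure 8 days.
Posterior: α' = 19 + 43 = 62, β' = 7 + 8 = 15.
Posterior mean = 62/15 = 62/15; prior mean = 19/7 = 19/7. Difference = 62/15 − 19/7 = 149/105.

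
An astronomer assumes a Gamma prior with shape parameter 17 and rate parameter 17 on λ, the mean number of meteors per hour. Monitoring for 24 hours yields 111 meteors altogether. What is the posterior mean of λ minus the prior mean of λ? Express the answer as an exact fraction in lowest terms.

87/41

Total count 111 over total exposure 24 hours.
By Gamma–Poisson conjugacy, the posterior is Gamma(α + Σx, β + Σt) = Gamma(17 + 111, 17 + 24) = Gamma(128, 41).
Posterior mean = 128/41 = 128/41; prior mean = 17/17 = 1. Difference = 128/41 − 1 = 87/41.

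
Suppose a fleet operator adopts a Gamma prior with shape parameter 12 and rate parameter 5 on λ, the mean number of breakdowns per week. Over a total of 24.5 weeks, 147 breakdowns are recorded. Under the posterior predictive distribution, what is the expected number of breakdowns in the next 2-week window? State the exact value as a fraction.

636/59

Total count 147 over total exposure 24.5 weeks.
Conjugate update: add total count to the shape and total exposure to the rate, giving Gamma(159, 59/2).
Predictive mean over a 2-week window = T·E[λ|data] = 2·159/(59/2) = 636/59.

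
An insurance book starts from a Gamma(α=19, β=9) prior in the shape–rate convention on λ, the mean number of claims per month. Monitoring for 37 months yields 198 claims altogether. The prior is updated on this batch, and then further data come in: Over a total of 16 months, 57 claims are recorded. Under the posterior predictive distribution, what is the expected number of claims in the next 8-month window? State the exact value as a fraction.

Total count 198 over total exposure 37 months.
After the first batch: Gamma(19 + 198, 9 + 37) = Gamma(217, 46).
Total count 57 over total exposure 16 months.
After the second batch: Gamma(217 + 57, 46 + 16) = Gamma(274, 62).
Predictive mean over an 8-month window = T·E[λ|data] = 8·274/62 = 1096/31.

1096/31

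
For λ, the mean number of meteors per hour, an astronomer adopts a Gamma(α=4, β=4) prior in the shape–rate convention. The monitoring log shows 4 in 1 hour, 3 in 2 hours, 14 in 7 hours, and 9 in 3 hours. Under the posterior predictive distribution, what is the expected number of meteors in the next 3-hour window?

6

Total count: 4 + 3 + 14 + 9 = 30.
Total exposure: 1 + 2 + 7 + 3 = 13 hours.
By Gamma–Poisson conjugacy, the posterior is Gamma(α + Σx, β + Σt) = Gamma(4 + 30, 4 + 13) = Gamma(34, 17).
Predictive mean over a 3-hour window = T·E[λ|data] = 3·34/17 = 6.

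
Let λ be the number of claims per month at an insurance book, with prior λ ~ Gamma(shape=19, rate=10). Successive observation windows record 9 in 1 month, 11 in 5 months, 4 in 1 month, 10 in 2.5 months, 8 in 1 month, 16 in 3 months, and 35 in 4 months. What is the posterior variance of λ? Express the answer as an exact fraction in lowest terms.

448/3025

Total count: 9 + 11 + 4 + 10 + 8 + 16 + 35 = 93.
Total exposure: 1 + 5 + 1 + 2.5 + 1 + 3 + 4 = 17.5 months.
Conjugate update: add total count to the shape and total exposure to the rate, giving Gamma(112, 55/2).
Posterior variance = α'/β'² = 112/(3025/4) = 448/3025.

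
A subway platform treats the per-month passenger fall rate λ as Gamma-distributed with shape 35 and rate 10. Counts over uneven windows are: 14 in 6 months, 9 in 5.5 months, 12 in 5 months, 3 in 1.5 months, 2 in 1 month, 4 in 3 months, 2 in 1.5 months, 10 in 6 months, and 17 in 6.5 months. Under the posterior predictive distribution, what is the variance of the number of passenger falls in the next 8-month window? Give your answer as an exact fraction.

Total count: 14 + 9 + 12 + 3 + 2 + 4 + 2 + 10 + 17 = 73.
Total exposure: 6 + 5.5 + 5 + 1.5 + 1 + 3 + 1.5 + 6 + 6.5 = 36 months.
Posterior: α' = 35 + 73 = 108, β' = 10 + 36 = 46.
The posterior predictive for a window of length T is Negative Binomial with variance T·α'·(β'+T)/β'² = 8·108·54/2116 = 11664/529.

11664/529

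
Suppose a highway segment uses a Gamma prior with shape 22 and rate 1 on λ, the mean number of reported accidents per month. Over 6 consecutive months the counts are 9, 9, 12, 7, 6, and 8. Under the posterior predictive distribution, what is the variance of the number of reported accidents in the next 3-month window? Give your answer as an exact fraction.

2190/49

Total count: 9 + 9 + 12 + 7 + 6 + 8 = 51.
Total exposure: 6 months.
The Gamma prior is conjugate for the Poisson rate, so λ | data ~ Gamma(22+51, 1+6) = Gamma(73, 7).
The posterior predictive for a window of length T is Negative Binomial with variance T·α'·(β'+T)/β'² = 3·73·10/49 = 2190/49.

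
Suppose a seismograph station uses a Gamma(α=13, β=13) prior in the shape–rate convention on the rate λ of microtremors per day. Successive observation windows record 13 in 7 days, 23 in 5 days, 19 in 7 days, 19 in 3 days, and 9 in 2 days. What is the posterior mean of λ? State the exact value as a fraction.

Total count: 13 + 23 + 19 + 19 + 9 = 83.
Total exposure: 7 + 5 + 7 + 3 + 2 = 24 days.
The Gamma prior is conjugate for the Poisson rate, so λ | data ~ Gamma(13+83, 13+24) = Gamma(96, 37).
Posterior mean = α'/β' = 96/37.

96/37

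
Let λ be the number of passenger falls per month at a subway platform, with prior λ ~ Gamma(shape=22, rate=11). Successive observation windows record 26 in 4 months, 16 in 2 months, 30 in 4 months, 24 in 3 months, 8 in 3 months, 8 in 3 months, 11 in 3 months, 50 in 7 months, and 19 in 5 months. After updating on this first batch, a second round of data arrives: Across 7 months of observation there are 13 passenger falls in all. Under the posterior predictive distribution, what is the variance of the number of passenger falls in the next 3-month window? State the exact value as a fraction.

Total count: 26 + 16 + 30 + 24 + 8 + 8 + 11 + 50 + 19 = 192.
Total exposure: 4 + 2 + 4 + 3 + 3 + 3 + 3 + 7 + 5 = 34 months.
After the first batch: Gamma(22 + 192, 11 + 34) = Gamma(214, 45).
Total count 13 over total exposure 7 months.
After the second batch: Gamma(214 + 13, 45 + 7) = Gamma(227, 52).
The posterior predictive for a window of length T is Negative Binomial with variance T·α'·(β'+T)/β'² = 3·227·55/2704 = 37455/2704.

37455/2704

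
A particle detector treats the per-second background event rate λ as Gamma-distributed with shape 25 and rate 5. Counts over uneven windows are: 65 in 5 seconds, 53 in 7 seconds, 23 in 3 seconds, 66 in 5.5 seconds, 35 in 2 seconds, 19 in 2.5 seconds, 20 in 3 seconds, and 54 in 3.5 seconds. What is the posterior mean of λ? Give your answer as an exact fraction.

720/73

Total count: 65 + 53 + 23 + 66 + 35 + 19 + 20 + 54 = 335.
Total exposure: 5 + 7 + 3 + 5.5 + 2 + 2.5 + 3 + 3.5 = 31.5 seconds.
The Gamma prior is conjugate for the Poisson rate, so λ | data ~ Gamma(25+335, 5+31.5) = Gamma(360, 73/2).
Posterior mean = α'/β' = 360/(73/2) = 720/73.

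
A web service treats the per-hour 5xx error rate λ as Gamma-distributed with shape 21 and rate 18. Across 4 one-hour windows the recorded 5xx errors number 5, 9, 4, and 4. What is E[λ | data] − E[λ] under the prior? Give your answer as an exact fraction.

Total count: 5 + 9 + 4 + 4 = 22.
Total exposure: 4 hours.
By Gamma–Poisson conjugacy, the posterior is Gamma(α + Σx, β + Σt) = Gamma(21 + 22, 18 + 4) = Gamma(43, 22).
Posterior mean = 43/22 = 43/22; prior mean = 21/18 = 7/6. Difference = 43/22 − 7/6 = 26/33.

26/33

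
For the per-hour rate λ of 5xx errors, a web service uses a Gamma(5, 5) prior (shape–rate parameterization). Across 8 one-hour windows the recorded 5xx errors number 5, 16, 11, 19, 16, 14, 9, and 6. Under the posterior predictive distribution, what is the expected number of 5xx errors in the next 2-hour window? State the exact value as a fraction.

Total count: 5 + 16 + 11 + 19 + 16 + 14 + 9 + 6 = 96.
Total exposure: 8 hours.
Gamma(α, β) with Poisson data over total exposure Σt gives posterior Gamma(α+Σx, β+Σt) = Gamma(101, 13).
Predictive mean over a 2-hour window = T·E[λ|data] = 2·101/13 = 202/13.

202/13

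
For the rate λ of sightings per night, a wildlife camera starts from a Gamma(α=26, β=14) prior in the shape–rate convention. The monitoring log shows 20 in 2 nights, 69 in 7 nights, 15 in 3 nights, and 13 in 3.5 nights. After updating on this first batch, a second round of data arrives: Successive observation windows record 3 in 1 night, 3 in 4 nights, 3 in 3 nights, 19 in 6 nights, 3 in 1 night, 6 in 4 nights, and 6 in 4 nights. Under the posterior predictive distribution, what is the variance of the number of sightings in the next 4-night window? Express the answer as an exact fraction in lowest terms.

Total count: 20 + 69 + 15 + 13 = 117.
Total exposure: 2 + 7 + 3 + 3.5 = 15.5 nights.
After the first batch: Gamma(26 + 117, 14 + 15.5) = Gamma(143, 59/2).
Total count: 3 + 3 + 3 + 19 + 3 + 6 + 6 = 43.
Total exposure: 1 + 4 + 3 + 6 + 1 + 4 + 4 = 23 nights.
After the second batch: Gamma(143 + 43, 59/2 + 23) = Gamma(186, 105/2).
The posterior predictive for a window of length T is Negative Binomial with variance T·α'·(β'+T)/β'² = 4·186·(113/2)/(11025/4) = 56048/3675.

56048/3675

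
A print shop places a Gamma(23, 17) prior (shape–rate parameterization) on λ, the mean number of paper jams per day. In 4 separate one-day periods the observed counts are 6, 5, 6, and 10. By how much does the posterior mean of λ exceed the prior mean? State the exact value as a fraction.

Total count: 6 + 5 + 6 + 10 = 27.
Total exposure: 4 days.
Gamma(α, β) with Poisson data over total exposure Σt gives posterior Gamma(α+Σx, β+Σt) = Gamma(50, 21).
Posterior mean = 50/21 = 50/21; prior mean = 23/17 = 23/17. Difference = 50/21 − 23/17 = 367/357.

367/357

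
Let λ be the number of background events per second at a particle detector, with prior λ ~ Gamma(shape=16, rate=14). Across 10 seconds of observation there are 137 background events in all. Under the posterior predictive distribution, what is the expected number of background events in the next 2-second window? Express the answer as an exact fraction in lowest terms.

51/4

Total count 137 over total exposure 10 seconds.
Gamma(α, β) with Poisson data over total exposure Σt gives posterior Gamma(α+Σx, β+Σt) = Gamma(153, 24).
Predictive mean over a 2-second window = T·E[λ|data] = 2·153/24 = 51/4.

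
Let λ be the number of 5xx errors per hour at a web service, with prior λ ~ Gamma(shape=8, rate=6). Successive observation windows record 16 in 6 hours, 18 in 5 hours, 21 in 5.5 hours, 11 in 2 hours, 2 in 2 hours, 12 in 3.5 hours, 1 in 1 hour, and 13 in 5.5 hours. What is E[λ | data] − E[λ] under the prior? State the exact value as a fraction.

320/219

Total count: 16 + 18 + 21 + 11 + 2 + 12 + 1 + 13 = 94.
Total exposure: 6 + 5 + 5.5 + 2 + 2 + 3.5 + 1 + 5.5 = 30.5 hours.
Conjugate update: add total count to the shape and total exposure to the rate, giving Gamma(102, 73/2).
Posterior mean = 102/(73/2) = 204/73; prior mean = 8/6 = 4/3. Difference = 204/73 − 4/3 = 320/219.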